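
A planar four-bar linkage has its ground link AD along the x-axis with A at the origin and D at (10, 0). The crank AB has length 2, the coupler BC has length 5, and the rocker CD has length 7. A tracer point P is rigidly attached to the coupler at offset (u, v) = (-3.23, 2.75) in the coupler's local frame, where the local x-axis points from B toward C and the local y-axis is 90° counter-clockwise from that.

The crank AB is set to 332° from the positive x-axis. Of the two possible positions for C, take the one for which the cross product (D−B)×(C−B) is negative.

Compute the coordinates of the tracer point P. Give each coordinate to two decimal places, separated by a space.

1.86 3.30

A=(0,0), D=(10.00,0)
B = A + 2.00·(cos332°, sin332°) = (1.7659, -0.9389)
|BD| = 8.2875
circle(B,5.00) ∩ circle(D,7.00): a=2.6958, h=4.2110
  candidates: C₊=(3.9672,3.5504) cross=34.899; C₋=(4.9214,-4.8174) cross=-34.899
  mode - wants cross < 0 → take C=(4.9214,-4.8174) (cross=-34.899)
ex = (C−B)/|BC| = (0.6311,-0.7757); ey = (0.7757,0.6311)
P = B + -3.23·ex + 2.75·ey = (1.8606,3.3021)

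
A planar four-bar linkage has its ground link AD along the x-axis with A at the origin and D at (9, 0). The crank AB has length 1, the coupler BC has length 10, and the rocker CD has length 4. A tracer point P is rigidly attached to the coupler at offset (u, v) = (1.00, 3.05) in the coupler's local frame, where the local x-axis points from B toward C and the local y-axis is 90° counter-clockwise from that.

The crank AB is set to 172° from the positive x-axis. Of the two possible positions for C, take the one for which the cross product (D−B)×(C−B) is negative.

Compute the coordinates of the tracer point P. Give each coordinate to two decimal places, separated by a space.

1.16 2.52

A=(0,0), D=(9.00,0)
B = A + 1.00·(cos172°, sin172°) = (-0.9903, 0.1392)
|BD| = 9.9912
circle(B,10.00) ∩ circle(D,4.00): a=9.1993, h=3.9208
  candidates: C₊=(8.2628,3.9315) cross=39.174; C₋=(8.1535,-3.9094) cross=-39.174
  mode - wants cross < 0 → take C=(8.1535,-3.9094) (cross=-39.174)
ex = (C−B)/|BC| = (0.9144,-0.4049); ey = (0.4049,0.9144)
P = B + 1.00·ex + 3.05·ey = (1.1589,2.5232)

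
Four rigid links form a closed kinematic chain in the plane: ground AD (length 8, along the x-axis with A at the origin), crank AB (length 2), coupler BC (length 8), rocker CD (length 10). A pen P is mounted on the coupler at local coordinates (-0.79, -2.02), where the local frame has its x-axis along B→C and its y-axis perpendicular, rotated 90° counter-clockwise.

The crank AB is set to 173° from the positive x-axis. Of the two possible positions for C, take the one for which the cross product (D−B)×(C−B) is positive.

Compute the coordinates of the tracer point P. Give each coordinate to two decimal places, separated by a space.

A=(0,0), D=(8.00,0)
B = A + 2.00·(cos173°, sin173°) = (-1.9851, 0.2437)
|BD| = 9.9881
circle(B,8.00) ∩ circle(D,10.00): a=3.1919, h=7.3357
  candidates: C₊=(1.3849,7.4993) cross=73.269; C₋=(1.0268,-7.1676) cross=-73.269
  mode + wants cross > 0 → take C=(1.3849,7.4993) (cross=73.269)
ex = (C−B)/|BC| = (0.4212,0.9069); ey = (-0.9069,0.4212)
P = B + -0.79·ex + -2.02·ey = (-0.4858,-1.3237)

-0.49 -1.32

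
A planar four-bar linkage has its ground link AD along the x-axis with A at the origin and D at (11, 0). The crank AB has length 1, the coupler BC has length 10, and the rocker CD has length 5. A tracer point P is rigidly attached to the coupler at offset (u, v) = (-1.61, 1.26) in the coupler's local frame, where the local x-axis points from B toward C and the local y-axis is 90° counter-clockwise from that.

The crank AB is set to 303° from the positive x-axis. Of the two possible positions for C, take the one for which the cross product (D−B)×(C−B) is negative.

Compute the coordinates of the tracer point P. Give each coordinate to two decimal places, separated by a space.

A=(0,0), D=(11.00,0)
B = A + 1.00·(cos303°, sin303°) = (0.5446, -0.8387)
|BD| = 10.4889
circle(B,10.00) ∩ circle(D,5.00): a=8.8197, h=4.7131
  candidates: C₊=(8.9592,4.5646) cross=49.436; C₋=(9.7129,-4.8315) cross=-49.436
  mode - wants cross < 0 → take C=(9.7129,-4.8315) (cross=-49.436)
ex = (C−B)/|BC| = (0.9168,-0.3993); ey = (0.3993,0.9168)
P = B + -1.61·ex + 1.26·ey = (-0.4284,0.9594)

-0.43 0.96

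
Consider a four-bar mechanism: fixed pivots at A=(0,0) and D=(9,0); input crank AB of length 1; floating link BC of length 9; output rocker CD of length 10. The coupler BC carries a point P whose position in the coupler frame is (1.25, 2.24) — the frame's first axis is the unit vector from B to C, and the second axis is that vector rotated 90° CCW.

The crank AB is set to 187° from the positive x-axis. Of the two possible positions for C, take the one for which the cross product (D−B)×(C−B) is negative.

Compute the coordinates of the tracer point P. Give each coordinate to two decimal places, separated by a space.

A=(0,0), D=(9.00,0)
B = A + 1.00·(cos187°, sin187°) = (-0.9925, -0.1219)
|BD| = 9.9933
circle(B,9.00) ∩ circle(D,10.00): a=4.0460, h=8.0393
  candidates: C₊=(2.9551,7.9661) cross=80.339; C₋=(3.1512,-8.1112) cross=-80.339
  mode - wants cross < 0 → take C=(3.1512,-8.1112) (cross=-80.339)
ex = (C−B)/|BC| = (0.4604,-0.8877); ey = (0.8877,0.4604)
P = B + 1.25·ex + 2.24·ey = (1.5714,-0.2002)

1.57 -0.20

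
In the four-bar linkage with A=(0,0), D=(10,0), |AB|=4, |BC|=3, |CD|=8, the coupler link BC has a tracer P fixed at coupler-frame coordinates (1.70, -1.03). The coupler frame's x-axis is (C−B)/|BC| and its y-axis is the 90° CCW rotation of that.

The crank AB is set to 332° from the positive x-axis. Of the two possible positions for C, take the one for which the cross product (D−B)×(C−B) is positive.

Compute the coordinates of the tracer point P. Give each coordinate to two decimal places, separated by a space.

A=(0,0), D=(10.00,0)
B = A + 4.00·(cos332°, sin332°) = (3.5318, -1.8779)
|BD| = 6.7353
circle(B,3.00) ∩ circle(D,8.00): a=-0.7153, h=2.9135
  candidates: C₊=(2.0325,0.7206) cross=19.623; C₋=(3.6571,-4.8753) cross=-19.623
  mode + wants cross > 0 → take C=(2.0325,0.7206) (cross=19.623)
ex = (C−B)/|BC| = (-0.4998,0.8662); ey = (-0.8662,-0.4998)
P = B + 1.70·ex + -1.03·ey = (3.5744,0.1093)

3.57 0.11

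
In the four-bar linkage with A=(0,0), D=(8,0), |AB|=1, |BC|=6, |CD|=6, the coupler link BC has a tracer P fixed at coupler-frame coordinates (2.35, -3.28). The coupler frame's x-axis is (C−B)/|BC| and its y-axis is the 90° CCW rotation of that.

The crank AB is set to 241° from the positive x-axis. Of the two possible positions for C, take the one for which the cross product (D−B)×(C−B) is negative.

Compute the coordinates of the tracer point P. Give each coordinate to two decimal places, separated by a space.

-0.71 -4.90

A=(0,0), D=(8.00,0)
B = A + 1.00·(cos241°, sin241°) = (-0.4848, -0.8746)
|BD| = 8.5298
circle(B,6.00) ∩ circle(D,6.00): a=4.2649, h=4.2203
  candidates: C₊=(3.3249,3.7607) cross=35.998; C₋=(4.1903,-4.6353) cross=-35.998
  mode - wants cross < 0 → take C=(4.1903,-4.6353) (cross=-35.998)
ex = (C−B)/|BC| = (0.7792,-0.6268); ey = (0.6268,0.7792)
P = B + 2.35·ex + -3.28·ey = (-0.7096,-4.9033)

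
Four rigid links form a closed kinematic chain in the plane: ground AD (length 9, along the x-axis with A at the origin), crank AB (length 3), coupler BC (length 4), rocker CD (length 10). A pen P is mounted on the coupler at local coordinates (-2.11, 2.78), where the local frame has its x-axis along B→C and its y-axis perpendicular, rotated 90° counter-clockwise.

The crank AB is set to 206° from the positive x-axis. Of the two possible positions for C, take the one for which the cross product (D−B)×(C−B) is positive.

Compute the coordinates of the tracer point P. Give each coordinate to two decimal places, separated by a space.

-6.15 -1.81

A=(0,0), D=(9.00,0)
B = A + 3.00·(cos206°, sin206°) = (-2.6964, -1.3151)
|BD| = 11.7701
circle(B,4.00) ∩ circle(D,10.00): a=2.3167, h=3.2608
  candidates: C₊=(-0.7586,2.1841) cross=38.380; C₋=(-0.0299,-4.2967) cross=-38.380
  mode + wants cross > 0 → take C=(-0.7586,2.1841) (cross=38.380)
ex = (C−B)/|BC| = (0.4845,0.8748); ey = (-0.8748,0.4845)
P = B + -2.11·ex + 2.78·ey = (-6.1506,-1.8142)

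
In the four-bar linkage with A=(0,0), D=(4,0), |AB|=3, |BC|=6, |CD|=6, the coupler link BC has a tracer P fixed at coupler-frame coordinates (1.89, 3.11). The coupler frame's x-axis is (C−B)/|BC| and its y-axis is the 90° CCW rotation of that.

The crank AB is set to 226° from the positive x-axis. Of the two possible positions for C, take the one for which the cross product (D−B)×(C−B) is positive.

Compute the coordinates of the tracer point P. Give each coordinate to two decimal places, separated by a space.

-4.69 0.38

A=(0,0), D=(4.00,0)
B = A + 3.00·(cos226°, sin226°) = (-2.0840, -2.1580)
|BD| = 6.4554
circle(B,6.00) ∩ circle(D,6.00): a=3.2277, h=5.0579
  candidates: C₊=(-0.7328,3.6879) cross=32.650; C₋=(2.6488,-5.8459) cross=-32.650
  mode + wants cross > 0 → take C=(-0.7328,3.6879) (cross=32.650)
ex = (C−B)/|BC| = (0.2252,0.9743); ey = (-0.9743,0.2252)
P = B + 1.89·ex + 3.11·ey = (-4.6885,0.3838)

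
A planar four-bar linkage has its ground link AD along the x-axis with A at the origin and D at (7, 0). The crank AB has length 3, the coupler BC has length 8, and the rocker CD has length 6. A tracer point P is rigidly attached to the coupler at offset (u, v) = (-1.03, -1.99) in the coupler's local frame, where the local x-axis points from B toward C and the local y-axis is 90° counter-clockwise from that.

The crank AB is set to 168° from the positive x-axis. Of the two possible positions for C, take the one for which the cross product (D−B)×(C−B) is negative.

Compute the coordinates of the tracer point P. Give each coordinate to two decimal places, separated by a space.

A=(0,0), D=(7.00,0)
B = A + 3.00·(cos168°, sin168°) = (-2.9344, 0.6237)
|BD| = 9.9540
circle(B,8.00) ∩ circle(D,6.00): a=6.3835, h=4.8220
  candidates: C₊=(3.7386,5.0362) cross=47.998; C₋=(3.1343,-4.5887) cross=-47.998
  mode - wants cross < 0 → take C=(3.1343,-4.5887) (cross=-47.998)
ex = (C−B)/|BC| = (0.7586,-0.6516); ey = (0.6516,0.7586)
P = B + -1.03·ex + -1.99·ey = (-5.0124,-0.2148)

-5.01 -0.21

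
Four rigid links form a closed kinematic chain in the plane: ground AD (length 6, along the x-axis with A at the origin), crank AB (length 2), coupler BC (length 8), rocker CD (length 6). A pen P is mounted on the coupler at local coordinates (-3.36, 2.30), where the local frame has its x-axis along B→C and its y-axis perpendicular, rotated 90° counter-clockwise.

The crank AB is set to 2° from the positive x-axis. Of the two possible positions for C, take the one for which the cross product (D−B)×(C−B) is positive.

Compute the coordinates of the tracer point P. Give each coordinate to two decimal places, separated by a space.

A=(0,0), D=(6.00,0)
B = A + 2.00·(cos2°, sin2°) = (1.9988, 0.0698)
|BD| = 4.0018
circle(B,8.00) ∩ circle(D,6.00): a=5.4993, h=5.8101
  candidates: C₊=(7.5986,5.7831) cross=23.251; C₋=(7.3959,-5.8354) cross=-23.251
  mode + wants cross > 0 → take C=(7.5986,5.7831) (cross=23.251)
ex = (C−B)/|BC| = (0.7000,0.7142); ey = (-0.7142,0.7000)
P = B + -3.36·ex + 2.30·ey = (-1.9957,-0.7198)

-2.00 -0.72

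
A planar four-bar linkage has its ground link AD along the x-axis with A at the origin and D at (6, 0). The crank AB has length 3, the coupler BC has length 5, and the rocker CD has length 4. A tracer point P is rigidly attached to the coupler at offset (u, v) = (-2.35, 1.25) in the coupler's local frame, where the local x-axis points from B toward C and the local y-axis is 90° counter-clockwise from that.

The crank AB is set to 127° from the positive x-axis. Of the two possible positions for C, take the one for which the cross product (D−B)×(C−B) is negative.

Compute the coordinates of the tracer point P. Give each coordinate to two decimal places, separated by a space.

A=(0,0), D=(6.00,0)
B = A + 3.00·(cos127°, sin127°) = (-1.8054, 2.3959)
|BD| = 8.1649
circle(B,5.00) ∩ circle(D,4.00): a=4.6336, h=1.8788
  candidates: C₊=(3.1755,2.8323) cross=15.340; C₋=(2.0728,-0.7599) cross=-15.340
  mode - wants cross < 0 → take C=(2.0728,-0.7599) (cross=-15.340)
ex = (C−B)/|BC| = (0.7757,-0.6312); ey = (0.6312,0.7757)
P = B + -2.35·ex + 1.25·ey = (-2.8393,4.8487)

-2.84 4.85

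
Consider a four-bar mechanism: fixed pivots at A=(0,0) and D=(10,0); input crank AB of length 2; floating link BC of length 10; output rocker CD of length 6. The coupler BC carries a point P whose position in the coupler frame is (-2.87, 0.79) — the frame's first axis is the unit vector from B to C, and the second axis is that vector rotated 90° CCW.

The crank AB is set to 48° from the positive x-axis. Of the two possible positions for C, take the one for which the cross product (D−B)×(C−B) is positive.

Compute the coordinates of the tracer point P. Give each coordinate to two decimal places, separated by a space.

-1.58 0.90

A=(0,0), D=(10.00,0)
B = A + 2.00·(cos48°, sin48°) = (1.3383, 1.4863)
|BD| = 8.7883
circle(B,10.00) ∩ circle(D,6.00): a=8.0354, h=5.9526
  candidates: C₊=(10.2646,5.9942) cross=52.313; C₋=(8.2512,-5.7395) cross=-52.313
  mode + wants cross > 0 → take C=(10.2646,5.9942) (cross=52.313)
ex = (C−B)/|BC| = (0.8926,0.4508); ey = (-0.4508,0.8926)
P = B + -2.87·ex + 0.79·ey = (-1.5797,0.8977)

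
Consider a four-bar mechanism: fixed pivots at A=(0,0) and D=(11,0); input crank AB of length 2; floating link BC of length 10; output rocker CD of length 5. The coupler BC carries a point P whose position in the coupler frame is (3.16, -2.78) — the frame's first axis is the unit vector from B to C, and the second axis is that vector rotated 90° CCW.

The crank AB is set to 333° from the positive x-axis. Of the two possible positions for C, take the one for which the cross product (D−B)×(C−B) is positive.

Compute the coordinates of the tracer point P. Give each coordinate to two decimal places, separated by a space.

A=(0,0), D=(11.00,0)
B = A + 2.00·(cos333°, sin333°) = (1.7820, -0.9080)
|BD| = 9.2626
circle(B,10.00) ∩ circle(D,5.00): a=8.6798, h=4.9659
  candidates: C₊=(9.9333,4.8849) cross=45.997; C₋=(10.9068,-4.9991) cross=-45.997
  mode + wants cross > 0 → take C=(9.9333,4.8849) (cross=45.997)
ex = (C−B)/|BC| = (0.8151,0.5793); ey = (-0.5793,0.8151)
P = B + 3.16·ex + -2.78·ey = (5.9682,-1.3435)

5.97 -1.34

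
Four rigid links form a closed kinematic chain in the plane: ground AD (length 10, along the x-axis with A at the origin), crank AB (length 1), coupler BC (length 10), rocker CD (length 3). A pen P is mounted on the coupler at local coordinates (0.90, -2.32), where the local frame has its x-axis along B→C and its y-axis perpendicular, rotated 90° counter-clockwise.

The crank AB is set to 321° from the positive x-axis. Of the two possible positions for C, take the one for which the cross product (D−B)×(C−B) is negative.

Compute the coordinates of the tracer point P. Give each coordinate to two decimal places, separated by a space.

A=(0,0), D=(10.00,0)
B = A + 1.00·(cos321°, sin321°) = (0.7771, -0.6293)
|BD| = 9.2443
circle(B,10.00) ∩ circle(D,3.00): a=9.5441, h=2.9850
  candidates: C₊=(10.0959,2.9985) cross=27.594; C₋=(10.5023,-2.9576) cross=-27.594
  mode - wants cross < 0 → take C=(10.5023,-2.9576) (cross=-27.594)
ex = (C−B)/|BC| = (0.9725,-0.2328); ey = (0.2328,0.9725)
P = B + 0.90·ex + -2.32·ey = (1.1122,-3.0951)

1.11 -3.10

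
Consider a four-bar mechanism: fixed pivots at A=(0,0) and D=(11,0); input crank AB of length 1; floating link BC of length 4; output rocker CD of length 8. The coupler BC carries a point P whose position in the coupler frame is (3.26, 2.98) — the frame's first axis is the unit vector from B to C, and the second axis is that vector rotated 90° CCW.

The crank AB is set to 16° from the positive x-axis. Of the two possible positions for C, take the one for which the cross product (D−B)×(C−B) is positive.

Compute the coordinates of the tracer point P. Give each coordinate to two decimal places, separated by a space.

A=(0,0), D=(11.00,0)
B = A + 1.00·(cos16°, sin16°) = (0.9613, 0.2756)
|BD| = 10.0425
circle(B,4.00) ∩ circle(D,8.00): a=2.6314, h=3.0126
  candidates: C₊=(3.6744,3.2149) cross=30.254; C₋=(3.5090,-2.8080) cross=-30.254
  mode + wants cross > 0 → take C=(3.6744,3.2149) (cross=30.254)
ex = (C−B)/|BC| = (0.6783,0.7348); ey = (-0.7348,0.6783)
P = B + 3.26·ex + 2.98·ey = (0.9827,4.6924)

0.98 4.69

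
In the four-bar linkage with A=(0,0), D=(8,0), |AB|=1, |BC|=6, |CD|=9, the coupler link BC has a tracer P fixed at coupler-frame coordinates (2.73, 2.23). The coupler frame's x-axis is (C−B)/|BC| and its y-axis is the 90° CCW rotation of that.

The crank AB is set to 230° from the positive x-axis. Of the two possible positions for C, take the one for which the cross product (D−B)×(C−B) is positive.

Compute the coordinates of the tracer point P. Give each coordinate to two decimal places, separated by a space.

A=(0,0), D=(8.00,0)
B = A + 1.00·(cos230°, sin230°) = (-0.6428, -0.7660)
|BD| = 8.6767
circle(B,6.00) ∩ circle(D,9.00): a=1.7452, h=5.7406
  candidates: C₊=(0.5887,5.1062) cross=49.809; C₋=(1.6024,-6.3301) cross=-49.809
  mode + wants cross > 0 → take C=(0.5887,5.1062) (cross=49.809)
ex = (C−B)/|BC| = (0.2053,0.9787); ey = (-0.9787,0.2053)
P = B + 2.73·ex + 2.23·ey = (-2.2650,2.3635)

-2.26 2.36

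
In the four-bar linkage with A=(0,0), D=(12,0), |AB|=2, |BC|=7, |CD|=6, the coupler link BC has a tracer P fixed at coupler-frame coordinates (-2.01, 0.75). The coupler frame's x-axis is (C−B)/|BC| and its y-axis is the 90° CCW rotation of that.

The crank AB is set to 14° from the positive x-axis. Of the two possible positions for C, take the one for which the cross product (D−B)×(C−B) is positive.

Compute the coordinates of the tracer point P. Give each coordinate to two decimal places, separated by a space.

A=(0,0), D=(12.00,0)
B = A + 2.00·(cos14°, sin14°) = (1.9406, 0.4838)
|BD| = 10.0710
circle(B,7.00) ∩ circle(D,6.00): a=5.6809, h=4.0899
  candidates: C₊=(7.8115,4.2961) cross=41.189; C₋=(7.4185,-3.8742) cross=-41.189
  mode + wants cross > 0 → take C=(7.8115,4.2961) (cross=41.189)
ex = (C−B)/|BC| = (0.8387,0.5446); ey = (-0.5446,0.8387)
P = B + -2.01·ex + 0.75·ey = (-0.1536,0.0182)

-0.15 0.02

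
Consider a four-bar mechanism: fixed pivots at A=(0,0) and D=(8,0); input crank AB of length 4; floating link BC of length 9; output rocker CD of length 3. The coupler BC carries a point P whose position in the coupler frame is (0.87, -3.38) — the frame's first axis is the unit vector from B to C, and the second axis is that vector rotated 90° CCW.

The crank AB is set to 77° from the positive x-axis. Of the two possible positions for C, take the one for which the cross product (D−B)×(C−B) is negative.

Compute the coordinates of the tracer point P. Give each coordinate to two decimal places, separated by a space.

A=(0,0), D=(8.00,0)
B = A + 4.00·(cos77°, sin77°) = (0.8998, 3.8975)
|BD| = 8.0996
circle(B,9.00) ∩ circle(D,3.00): a=8.4945, h=2.9739
  candidates: C₊=(9.7772,2.4169) cross=24.087; C₋=(6.9151,-2.7970) cross=-24.087
  mode - wants cross < 0 → take C=(6.9151,-2.7970) (cross=-24.087)
ex = (C−B)/|BC| = (0.6684,-0.7438); ey = (0.7438,0.6684)
P = B + 0.87·ex + -3.38·ey = (-1.0329,0.9913)

-1.03 0.99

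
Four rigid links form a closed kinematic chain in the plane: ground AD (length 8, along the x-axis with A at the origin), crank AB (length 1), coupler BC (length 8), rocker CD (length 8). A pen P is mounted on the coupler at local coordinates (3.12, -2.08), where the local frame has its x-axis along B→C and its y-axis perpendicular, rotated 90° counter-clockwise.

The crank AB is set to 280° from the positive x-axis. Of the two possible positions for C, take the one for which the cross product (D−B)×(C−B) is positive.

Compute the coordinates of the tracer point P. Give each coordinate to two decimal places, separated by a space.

3.28 1.11

A=(0,0), D=(8.00,0)
B = A + 1.00·(cos280°, sin280°) = (0.1736, -0.9848)
|BD| = 7.8881
circle(B,8.00) ∩ circle(D,8.00): a=3.9440, h=6.9602
  candidates: C₊=(3.2179,6.4134) cross=54.903; C₋=(4.9558,-7.3982) cross=-54.903
  mode + wants cross > 0 → take C=(3.2179,6.4134) (cross=54.903)
ex = (C−B)/|BC| = (0.3805,0.9248); ey = (-0.9248,0.3805)
P = B + 3.12·ex + -2.08·ey = (3.2844,1.1090)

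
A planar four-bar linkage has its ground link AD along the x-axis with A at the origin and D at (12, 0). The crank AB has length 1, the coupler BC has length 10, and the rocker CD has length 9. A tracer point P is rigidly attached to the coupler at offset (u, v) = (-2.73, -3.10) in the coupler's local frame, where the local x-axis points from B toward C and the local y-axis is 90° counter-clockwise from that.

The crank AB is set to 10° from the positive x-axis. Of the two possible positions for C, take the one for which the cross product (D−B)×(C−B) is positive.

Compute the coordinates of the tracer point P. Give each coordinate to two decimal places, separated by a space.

A=(0,0), D=(12.00,0)
B = A + 1.00·(cos10°, sin10°) = (0.9848, 0.1736)
|BD| = 11.0166
circle(B,10.00) ∩ circle(D,9.00): a=6.3706, h=7.7081
  candidates: C₊=(7.4761,7.7804) cross=84.917; C₋=(7.2331,-7.6339) cross=-84.917
  mode + wants cross > 0 → take C=(7.4761,7.7804) (cross=84.917)
ex = (C−B)/|BC| = (0.6491,0.7607); ey = (-0.7607,0.6491)
P = B + -2.73·ex + -3.10·ey = (1.5708,-3.9153)

1.57 -3.92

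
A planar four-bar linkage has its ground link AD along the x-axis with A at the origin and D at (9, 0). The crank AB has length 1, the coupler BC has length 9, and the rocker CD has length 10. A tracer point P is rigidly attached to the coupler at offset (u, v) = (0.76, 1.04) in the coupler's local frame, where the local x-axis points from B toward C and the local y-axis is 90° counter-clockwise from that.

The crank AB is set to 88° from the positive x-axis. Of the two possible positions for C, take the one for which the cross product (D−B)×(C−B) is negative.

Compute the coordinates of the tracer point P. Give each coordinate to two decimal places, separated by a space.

1.25 0.56

A=(0,0), D=(9.00,0)
B = A + 1.00·(cos88°, sin88°) = (0.0349, 0.9994)
|BD| = 9.0206
circle(B,9.00) ∩ circle(D,10.00): a=3.4572, h=8.3095
  candidates: C₊=(4.3914,8.8747) cross=74.957; C₋=(2.5502,-7.6420) cross=-74.957
  mode - wants cross < 0 → take C=(2.5502,-7.6420) (cross=-74.957)
ex = (C−B)/|BC| = (0.2795,-0.9602); ey = (0.9602,0.2795)
P = B + 0.76·ex + 1.04·ey = (1.2459,0.5603)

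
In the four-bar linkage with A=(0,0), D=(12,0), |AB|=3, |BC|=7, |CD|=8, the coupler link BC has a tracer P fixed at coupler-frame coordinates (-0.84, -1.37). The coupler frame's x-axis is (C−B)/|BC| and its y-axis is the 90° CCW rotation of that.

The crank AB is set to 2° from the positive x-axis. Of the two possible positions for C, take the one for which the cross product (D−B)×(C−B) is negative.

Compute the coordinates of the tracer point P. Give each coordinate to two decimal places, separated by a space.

1.39 0.12

A=(0,0), D=(12.00,0)
B = A + 3.00·(cos2°, sin2°) = (2.9982, 0.1047)
|BD| = 9.0024
circle(B,7.00) ∩ circle(D,8.00): a=3.6681, h=5.9620
  candidates: C₊=(6.7354,6.0236) cross=53.672; C₋=(6.5967,-5.8995) cross=-53.672
  mode - wants cross < 0 → take C=(6.5967,-5.8995) (cross=-53.672)
ex = (C−B)/|BC| = (0.5141,-0.8577); ey = (0.8577,0.5141)
P = B + -0.84·ex + -1.37·ey = (1.3912,0.1209)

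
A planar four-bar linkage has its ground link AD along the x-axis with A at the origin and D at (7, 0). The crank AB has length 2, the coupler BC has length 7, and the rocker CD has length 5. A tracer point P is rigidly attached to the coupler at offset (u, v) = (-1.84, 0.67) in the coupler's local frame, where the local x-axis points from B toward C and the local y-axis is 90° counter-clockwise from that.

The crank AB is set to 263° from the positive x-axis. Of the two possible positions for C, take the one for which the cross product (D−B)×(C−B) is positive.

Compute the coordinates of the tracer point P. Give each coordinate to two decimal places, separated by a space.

A=(0,0), D=(7.00,0)
B = A + 2.00·(cos263°, sin263°) = (-0.2437, -1.9851)
|BD| = 7.5108
circle(B,7.00) ∩ circle(D,5.00): a=5.3531, h=4.5105
  candidates: C₊=(3.7269,3.7798) cross=33.877; C₋=(6.1111,-4.9204) cross=-33.877
  mode + wants cross > 0 → take C=(3.7269,3.7798) (cross=33.877)
ex = (C−B)/|BC| = (0.5672,0.8236); ey = (-0.8236,0.5672)
P = B + -1.84·ex + 0.67·ey = (-1.8392,-3.1204)

-1.84 -3.12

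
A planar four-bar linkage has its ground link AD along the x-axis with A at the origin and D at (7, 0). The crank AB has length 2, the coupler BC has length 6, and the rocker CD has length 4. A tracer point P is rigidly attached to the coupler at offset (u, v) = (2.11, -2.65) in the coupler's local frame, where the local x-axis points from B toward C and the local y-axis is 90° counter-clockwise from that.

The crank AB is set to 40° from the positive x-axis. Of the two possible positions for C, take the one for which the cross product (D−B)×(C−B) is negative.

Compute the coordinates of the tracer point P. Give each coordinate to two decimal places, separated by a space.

A=(0,0), D=(7.00,0)
B = A + 2.00·(cos40°, sin40°) = (1.5321, 1.2856)
|BD| = 5.6170
circle(B,6.00) ∩ circle(D,4.00): a=4.5888, h=3.8656
  candidates: C₊=(6.8838,3.9983) cross=21.713; C₋=(5.1144,-3.5277) cross=-21.713
  mode - wants cross < 0 → take C=(5.1144,-3.5277) (cross=-21.713)
ex = (C−B)/|BC| = (0.5970,-0.8022); ey = (0.8022,0.5970)
P = B + 2.11·ex + -2.65·ey = (0.6660,-1.9893)

0.67 -1.99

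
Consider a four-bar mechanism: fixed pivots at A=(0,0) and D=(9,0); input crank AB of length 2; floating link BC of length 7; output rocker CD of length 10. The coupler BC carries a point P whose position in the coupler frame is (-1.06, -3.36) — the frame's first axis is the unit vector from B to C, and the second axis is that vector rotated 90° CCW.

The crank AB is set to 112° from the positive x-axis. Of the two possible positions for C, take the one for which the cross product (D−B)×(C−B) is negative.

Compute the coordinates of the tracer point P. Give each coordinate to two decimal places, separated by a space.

-4.24 2.36

A=(0,0), D=(9.00,0)
B = A + 2.00·(cos112°, sin112°) = (-0.7492, 1.8544)
|BD| = 9.9240
circle(B,7.00) ∩ circle(D,10.00): a=2.3925, h=6.5785
  candidates: C₊=(2.8304,7.8699) cross=65.285; C₋=(0.3719,-5.0553) cross=-65.285
  mode - wants cross < 0 → take C=(0.3719,-5.0553) (cross=-65.285)
ex = (C−B)/|BC| = (0.1602,-0.9871); ey = (0.9871,0.1602)
P = B + -1.06·ex + -3.36·ey = (-4.2356,2.3626)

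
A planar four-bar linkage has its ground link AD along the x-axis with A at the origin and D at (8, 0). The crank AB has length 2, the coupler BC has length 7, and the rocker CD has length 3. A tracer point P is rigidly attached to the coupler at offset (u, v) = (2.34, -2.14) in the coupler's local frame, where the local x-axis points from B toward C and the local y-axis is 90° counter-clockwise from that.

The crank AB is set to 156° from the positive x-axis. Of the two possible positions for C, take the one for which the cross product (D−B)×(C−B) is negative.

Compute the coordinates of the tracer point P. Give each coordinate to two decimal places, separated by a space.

0.06 -1.73

A=(0,0), D=(8.00,0)
B = A + 2.00·(cos156°, sin156°) = (-1.8271, 0.8135)
|BD| = 9.8607
circle(B,7.00) ∩ circle(D,3.00): a=6.9586, h=0.7601
  candidates: C₊=(5.1705,0.9970) cross=7.496; C₋=(5.0451,-0.5181) cross=-7.496
  mode - wants cross < 0 → take C=(5.0451,-0.5181) (cross=-7.496)
ex = (C−B)/|BC| = (0.9817,-0.1902); ey = (0.1902,0.9817)
P = B + 2.34·ex + -2.14·ey = (0.0631,-1.7326)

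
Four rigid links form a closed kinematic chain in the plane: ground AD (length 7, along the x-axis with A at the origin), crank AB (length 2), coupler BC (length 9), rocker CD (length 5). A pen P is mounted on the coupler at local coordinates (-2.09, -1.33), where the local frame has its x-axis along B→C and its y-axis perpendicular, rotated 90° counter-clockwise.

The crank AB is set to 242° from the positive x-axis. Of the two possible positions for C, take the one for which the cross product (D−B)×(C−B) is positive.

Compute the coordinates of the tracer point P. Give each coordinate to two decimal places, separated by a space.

-1.43 -4.19

A=(0,0), D=(7.00,0)
B = A + 2.00·(cos242°, sin242°) = (-0.9389, -1.7659)
|BD| = 8.1330
circle(B,9.00) ∩ circle(D,5.00): a=7.5093, h=4.9609
  candidates: C₊=(5.3140,4.7072) cross=40.347; C₋=(7.4683,-4.9780) cross=-40.347
  mode + wants cross > 0 → take C=(5.3140,4.7072) (cross=40.347)
ex = (C−B)/|BC| = (0.6948,0.7192); ey = (-0.7192,0.6948)
P = B + -2.09·ex + -1.33·ey = (-1.4344,-4.1931)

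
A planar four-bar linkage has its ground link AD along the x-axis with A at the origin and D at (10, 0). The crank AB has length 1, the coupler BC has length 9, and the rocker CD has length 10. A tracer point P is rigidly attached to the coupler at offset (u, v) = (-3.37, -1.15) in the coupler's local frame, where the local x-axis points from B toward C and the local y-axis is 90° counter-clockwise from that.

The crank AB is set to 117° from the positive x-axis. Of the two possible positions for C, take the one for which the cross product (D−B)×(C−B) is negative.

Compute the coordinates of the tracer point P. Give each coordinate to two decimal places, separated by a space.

-2.87 3.50

A=(0,0), D=(10.00,0)
B = A + 1.00·(cos117°, sin117°) = (-0.4540, 0.8910)
|BD| = 10.4919
circle(B,9.00) ∩ circle(D,10.00): a=4.3405, h=7.8842
  candidates: C₊=(4.5404,8.3781) cross=82.720; C₋=(3.2013,-7.3333) cross=-82.720
  mode - wants cross < 0 → take C=(3.2013,-7.3333) (cross=-82.720)
ex = (C−B)/|BC| = (0.4061,-0.9138); ey = (0.9138,0.4061)
P = B + -3.37·ex + -1.15·ey = (-2.8736,3.5035)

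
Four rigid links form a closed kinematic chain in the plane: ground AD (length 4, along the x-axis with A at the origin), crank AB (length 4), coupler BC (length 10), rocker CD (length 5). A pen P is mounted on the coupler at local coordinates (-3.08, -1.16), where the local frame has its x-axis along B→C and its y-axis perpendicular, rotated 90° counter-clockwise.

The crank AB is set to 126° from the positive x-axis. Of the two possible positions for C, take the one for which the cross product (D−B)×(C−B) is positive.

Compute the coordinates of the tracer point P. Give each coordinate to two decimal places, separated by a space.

-5.41 2.02

A=(0,0), D=(4.00,0)
B = A + 4.00·(cos126°, sin126°) = (-2.3511, 3.2361)
|BD| = 7.1281
circle(B,10.00) ∩ circle(D,5.00): a=8.8249, h=4.7033
  candidates: C₊=(7.6472,3.4203) cross=33.525; C₋=(3.3767,-4.9610) cross=-33.525
  mode + wants cross > 0 → take C=(7.6472,3.4203) (cross=33.525)
ex = (C−B)/|BC| = (0.9998,0.0184); ey = (-0.0184,0.9998)
P = B + -3.08·ex + -1.16·ey = (-5.4093,2.0195)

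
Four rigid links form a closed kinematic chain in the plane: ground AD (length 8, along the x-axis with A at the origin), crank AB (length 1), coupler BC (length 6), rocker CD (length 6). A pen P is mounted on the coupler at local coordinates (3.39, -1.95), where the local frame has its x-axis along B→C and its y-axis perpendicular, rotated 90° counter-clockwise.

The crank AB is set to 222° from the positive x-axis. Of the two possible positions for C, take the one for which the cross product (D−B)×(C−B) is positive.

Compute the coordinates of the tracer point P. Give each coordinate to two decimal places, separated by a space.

2.99 0.51

A=(0,0), D=(8.00,0)
B = A + 1.00·(cos222°, sin222°) = (-0.7431, -0.6691)
|BD| = 8.7687
circle(B,6.00) ∩ circle(D,6.00): a=4.3844, h=4.0960
  candidates: C₊=(3.3159,3.7495) cross=35.917; C₋=(3.9410,-4.4186) cross=-35.917
  mode + wants cross > 0 → take C=(3.3159,3.7495) (cross=35.917)
ex = (C−B)/|BC| = (0.6765,0.7364); ey = (-0.7364,0.6765)
P = B + 3.39·ex + -1.95·ey = (2.9863,0.5082)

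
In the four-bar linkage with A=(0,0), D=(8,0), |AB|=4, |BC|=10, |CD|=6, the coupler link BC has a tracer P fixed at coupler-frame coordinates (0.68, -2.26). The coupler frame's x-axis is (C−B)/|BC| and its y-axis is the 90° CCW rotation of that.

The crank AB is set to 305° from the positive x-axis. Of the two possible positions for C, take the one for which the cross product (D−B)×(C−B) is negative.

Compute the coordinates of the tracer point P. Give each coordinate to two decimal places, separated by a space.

A=(0,0), D=(8.00,0)
B = A + 4.00·(cos305°, sin305°) = (2.2943, -3.2766)
|BD| = 6.5796
circle(B,10.00) ∩ circle(D,6.00): a=8.1533, h=5.7899
  candidates: C₊=(6.4813,5.8046) cross=38.095; C₋=(12.2481,-4.2372) cross=-38.095
  mode - wants cross < 0 → take C=(12.2481,-4.2372) (cross=-38.095)
ex = (C−B)/|BC| = (0.9954,-0.0961); ey = (0.0961,0.9954)
P = B + 0.68·ex + -2.26·ey = (2.7541,-5.5915)

2.75 -5.59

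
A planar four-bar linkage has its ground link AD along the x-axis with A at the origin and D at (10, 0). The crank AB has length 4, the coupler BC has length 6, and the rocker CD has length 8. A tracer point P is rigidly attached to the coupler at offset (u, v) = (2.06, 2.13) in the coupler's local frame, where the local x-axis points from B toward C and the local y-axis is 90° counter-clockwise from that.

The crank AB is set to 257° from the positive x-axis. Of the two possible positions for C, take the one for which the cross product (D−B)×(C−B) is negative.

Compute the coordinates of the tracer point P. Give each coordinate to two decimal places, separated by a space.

1.78 -2.63

A=(0,0), D=(10.00,0)
B = A + 4.00·(cos257°, sin257°) = (-0.8998, -3.8975)
|BD| = 11.5757
circle(B,6.00) ∩ circle(D,8.00): a=4.5784, h=3.8779
  candidates: C₊=(2.1056,1.2955) cross=44.889; C₋=(4.7170,-6.0075) cross=-44.889
  mode - wants cross < 0 → take C=(4.7170,-6.0075) (cross=-44.889)
ex = (C−B)/|BC| = (0.9361,-0.3517); ey = (0.3517,0.9361)
P = B + 2.06·ex + 2.13·ey = (1.7777,-2.6280)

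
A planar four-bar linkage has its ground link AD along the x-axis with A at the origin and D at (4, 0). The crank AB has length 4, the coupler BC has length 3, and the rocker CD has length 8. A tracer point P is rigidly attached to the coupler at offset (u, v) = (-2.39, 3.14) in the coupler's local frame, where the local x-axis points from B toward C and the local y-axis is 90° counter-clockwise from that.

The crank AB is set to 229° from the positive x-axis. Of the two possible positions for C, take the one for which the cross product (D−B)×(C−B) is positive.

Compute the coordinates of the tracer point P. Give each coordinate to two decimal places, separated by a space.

-4.33 -6.58

A=(0,0), D=(4.00,0)
B = A + 4.00·(cos229°, sin229°) = (-2.6242, -3.0188)
|BD| = 7.2797
circle(B,3.00) ∩ circle(D,8.00): a=-0.1378, h=2.9968
  candidates: C₊=(-3.9924,-0.3490) cross=21.816; C₋=(-1.5069,-5.8030) cross=-21.816
  mode + wants cross > 0 → take C=(-3.9924,-0.3490) (cross=21.816)
ex = (C−B)/|BC| = (-0.4560,0.8900); ey = (-0.8900,-0.4560)
P = B + -2.39·ex + 3.14·ey = (-4.3287,-6.5778)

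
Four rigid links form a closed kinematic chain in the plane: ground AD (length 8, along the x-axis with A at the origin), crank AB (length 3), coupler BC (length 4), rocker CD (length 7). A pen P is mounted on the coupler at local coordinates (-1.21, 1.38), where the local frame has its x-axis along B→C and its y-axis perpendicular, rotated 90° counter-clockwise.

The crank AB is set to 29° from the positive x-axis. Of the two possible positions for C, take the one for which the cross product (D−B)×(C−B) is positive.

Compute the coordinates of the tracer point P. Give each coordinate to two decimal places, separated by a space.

A=(0,0), D=(8.00,0)
B = A + 3.00·(cos29°, sin29°) = (2.6239, 1.4544)
|BD| = 5.5694
circle(B,4.00) ∩ circle(D,7.00): a=-0.1779, h=3.9960
  candidates: C₊=(3.4957,5.3583) cross=22.256; C₋=(1.4086,-2.3565) cross=-22.256
  mode + wants cross > 0 → take C=(3.4957,5.3583) (cross=22.256)
ex = (C−B)/|BC| = (0.2180,0.9760); ey = (-0.9760,0.2180)
P = B + -1.21·ex + 1.38·ey = (1.0133,0.5743)

1.01 0.57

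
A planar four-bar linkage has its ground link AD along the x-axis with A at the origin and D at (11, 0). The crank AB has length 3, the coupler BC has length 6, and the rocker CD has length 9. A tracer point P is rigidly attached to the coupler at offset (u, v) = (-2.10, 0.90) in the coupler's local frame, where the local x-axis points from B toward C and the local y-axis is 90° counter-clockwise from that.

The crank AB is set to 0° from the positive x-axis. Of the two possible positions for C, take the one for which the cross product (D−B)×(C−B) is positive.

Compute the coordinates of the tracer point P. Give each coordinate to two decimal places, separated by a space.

1.70 -1.88

A=(0,0), D=(11.00,0)
B = A + 3.00·(cos0°, sin0°) = (3.0000, 0.0000)
|BD| = 8.0000
circle(B,6.00) ∩ circle(D,9.00): a=1.1875, h=5.8813
  candidates: C₊=(4.1875,5.8813) cross=47.051; C₋=(4.1875,-5.8813) cross=-47.051
  mode + wants cross > 0 → take C=(4.1875,5.8813) (cross=47.051)
ex = (C−B)/|BC| = (0.1979,0.9802); ey = (-0.9802,0.1979)
P = B + -2.10·ex + 0.90·ey = (1.7022,-1.8803)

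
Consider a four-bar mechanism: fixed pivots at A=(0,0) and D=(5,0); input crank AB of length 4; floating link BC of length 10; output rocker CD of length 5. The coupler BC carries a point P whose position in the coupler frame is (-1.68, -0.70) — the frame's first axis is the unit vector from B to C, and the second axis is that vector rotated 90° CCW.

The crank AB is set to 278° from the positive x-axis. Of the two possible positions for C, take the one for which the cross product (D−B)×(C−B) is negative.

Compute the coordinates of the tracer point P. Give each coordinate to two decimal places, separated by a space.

-0.79 -5.19

A=(0,0), D=(5.00,0)
B = A + 4.00·(cos278°, sin278°) = (0.5567, -3.9611)
|BD| = 5.9526
circle(B,10.00) ∩ circle(D,5.00): a=9.2761, h=3.7355
  candidates: C₊=(4.9951,5.0000) cross=22.236; C₋=(9.9666,-0.5768) cross=-22.236
  mode - wants cross < 0 → take C=(9.9666,-0.5768) (cross=-22.236)
ex = (C−B)/|BC| = (0.9410,0.3384); ey = (-0.3384,0.9410)
P = B + -1.68·ex + -0.70·ey = (-0.7873,-5.1883)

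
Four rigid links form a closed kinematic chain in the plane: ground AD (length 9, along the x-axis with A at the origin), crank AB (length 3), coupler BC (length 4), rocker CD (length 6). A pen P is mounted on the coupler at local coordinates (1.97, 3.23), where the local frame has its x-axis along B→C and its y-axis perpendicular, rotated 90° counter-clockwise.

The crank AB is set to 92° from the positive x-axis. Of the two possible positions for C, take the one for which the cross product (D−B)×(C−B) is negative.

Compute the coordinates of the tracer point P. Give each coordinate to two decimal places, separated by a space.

3.45 4.29

A=(0,0), D=(9.00,0)
B = A + 3.00·(cos92°, sin92°) = (-0.1047, 2.9982)
|BD| = 9.5856
circle(B,4.00) ∩ circle(D,6.00): a=3.7496, h=1.3930
  candidates: C₊=(3.8925,3.1485) cross=13.353; C₋=(3.0211,0.5022) cross=-13.353
  mode - wants cross < 0 → take C=(3.0211,0.5022) (cross=-13.353)
ex = (C−B)/|BC| = (0.7814,-0.6240); ey = (0.6240,0.7814)
P = B + 1.97·ex + 3.23·ey = (3.4502,4.2930)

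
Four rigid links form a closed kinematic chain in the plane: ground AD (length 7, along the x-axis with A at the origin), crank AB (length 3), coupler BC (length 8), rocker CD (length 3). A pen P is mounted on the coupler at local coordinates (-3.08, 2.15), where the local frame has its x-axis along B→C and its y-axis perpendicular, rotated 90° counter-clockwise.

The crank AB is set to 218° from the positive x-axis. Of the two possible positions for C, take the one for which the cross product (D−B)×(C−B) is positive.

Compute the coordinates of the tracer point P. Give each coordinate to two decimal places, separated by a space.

A=(0,0), D=(7.00,0)
B = A + 3.00·(cos218°, sin218°) = (-2.3640, -1.8470)
|BD| = 9.5444
circle(B,8.00) ∩ circle(D,3.00): a=7.6535, h=2.3290
  candidates: C₊=(4.6941,1.9190) cross=22.229; C₋=(5.5955,-2.6509) cross=-22.229
  mode + wants cross > 0 → take C=(4.6941,1.9190) (cross=22.229)
ex = (C−B)/|BC| = (0.8823,0.4708); ey = (-0.4708,0.8823)
P = B + -3.08·ex + 2.15·ey = (-6.0935,-1.4000)

-6.09 -1.40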